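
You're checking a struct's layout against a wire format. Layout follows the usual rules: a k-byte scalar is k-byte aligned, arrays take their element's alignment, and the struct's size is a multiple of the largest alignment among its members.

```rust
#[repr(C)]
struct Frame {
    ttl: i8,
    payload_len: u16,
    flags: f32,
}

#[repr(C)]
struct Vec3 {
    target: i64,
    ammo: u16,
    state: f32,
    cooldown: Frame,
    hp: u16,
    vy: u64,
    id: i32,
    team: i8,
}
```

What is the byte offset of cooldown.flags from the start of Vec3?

Frame: 0..1  ttl  (1B, 1-aligned); 1..2  -- padding (1B); 2..4  payload_len  (2B, 2-aligned); 4..8  flags  (4B, 4-aligned); sizeof = 8, alignof = 4
0..8  target  (8B, 8-aligned)
8..10  ammo  (2B, 2-aligned)
10..12  -- padding (2B)
12..16  state  (4B, 4-aligned)
16..24  cooldown  (8B, 4-aligned)
within Frame: flags at 4
16 + 4 = 20

20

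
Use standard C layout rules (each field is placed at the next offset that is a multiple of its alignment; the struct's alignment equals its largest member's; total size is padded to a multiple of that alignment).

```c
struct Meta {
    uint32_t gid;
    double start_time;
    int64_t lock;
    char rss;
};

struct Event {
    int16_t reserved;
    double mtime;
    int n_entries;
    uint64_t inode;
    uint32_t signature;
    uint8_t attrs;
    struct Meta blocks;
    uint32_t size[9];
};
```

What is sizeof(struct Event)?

Meta: @0: gid [4B, align 4] → 4; +4 pad (align 8); @8: start_time [8B, align 8] → 16; @16: lock [8B, align 8] → 24; @24: rss [1B, align 1] → 25; +7 tail pad (align 8); size 32, align 8
@0: reserved [2B, align 2] → 2
+6 pad (align 8)
@8: mtime [8B, align 8] → 16
@16: n_entries [4B, align 4] → 20
+4 pad (align 8)
@24: inode [8B, align 8] → 32
@32: signature [4B, align 4] → 36
@36: attrs [1B, align 1] → 37
+3 pad (align 8)
@40: blocks [32B, align 8] → 72
@72: size [36B, align 4] → 108
+4 tail pad (align 8)
size 112, align 8

112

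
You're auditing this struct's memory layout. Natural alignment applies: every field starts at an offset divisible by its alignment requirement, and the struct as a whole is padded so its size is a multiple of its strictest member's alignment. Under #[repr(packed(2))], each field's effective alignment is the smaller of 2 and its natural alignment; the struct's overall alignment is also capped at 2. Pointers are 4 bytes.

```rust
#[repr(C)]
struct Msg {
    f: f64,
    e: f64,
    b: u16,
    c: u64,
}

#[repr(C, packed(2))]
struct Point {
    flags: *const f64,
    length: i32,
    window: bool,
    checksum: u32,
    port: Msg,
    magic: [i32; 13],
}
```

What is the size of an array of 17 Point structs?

1666

Msg: 0..8  f  (8B, 8-aligned); 8..16  e  (8B, 8-aligned); 16..18  b  (2B, 2-aligned); 18..24  -- padding (6B); 24..32  c  (8B, 8-aligned); sizeof = 32, alignof = 8
0..4  flags  (4B, 2-aligned)
4..8  length  (4B, 2-aligned)
8..9  window  (1B, 1-aligned)
9..10  -- padding (1B)
10..14  checksum  (4B, 2-aligned)
14..46  port  (32B, 2-aligned)
46..98  magic  (52B, 2-aligned)
sizeof = 98, alignof = 2
array of 17: 17 × 98 = 1666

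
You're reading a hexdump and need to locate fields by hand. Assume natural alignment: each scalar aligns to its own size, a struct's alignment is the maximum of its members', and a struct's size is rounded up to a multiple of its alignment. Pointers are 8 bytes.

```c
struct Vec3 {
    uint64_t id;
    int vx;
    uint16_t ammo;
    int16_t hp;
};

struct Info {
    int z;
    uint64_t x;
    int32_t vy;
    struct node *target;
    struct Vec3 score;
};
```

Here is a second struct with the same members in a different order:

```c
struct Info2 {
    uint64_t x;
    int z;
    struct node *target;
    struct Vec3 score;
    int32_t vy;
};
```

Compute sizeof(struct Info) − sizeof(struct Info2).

0

Vec3: 0..8  id  (8B, 8-aligned); 8..12  vx  (4B, 4-aligned); 12..14  ammo  (2B, 2-aligned); 14..16  hp  (2B, 2-aligned); sizeof = 16, alignof = 8
0..4  z  (4B, 4-aligned)
4..8  -- padding (4B)
8..16  x  (8B, 8-aligned)
16..20  vy  (4B, 4-aligned)
20..24  -- padding (4B)
24..32  target  (8B, 8-aligned)
32..48  score  (16B, 8-aligned)
sizeof = 48, alignof = 8
— Info2 —
0..8  x  (8B, 8-aligned)
8..12  z  (4B, 4-aligned)
12..16  -- padding (4B)
16..24  target  (8B, 8-aligned)
24..40  score  (16B, 8-aligned)
40..44  vy  (4B, 4-aligned)
44..48  -- tail padding (4B)
sizeof = 48, alignof = 8
48 − 48 = 0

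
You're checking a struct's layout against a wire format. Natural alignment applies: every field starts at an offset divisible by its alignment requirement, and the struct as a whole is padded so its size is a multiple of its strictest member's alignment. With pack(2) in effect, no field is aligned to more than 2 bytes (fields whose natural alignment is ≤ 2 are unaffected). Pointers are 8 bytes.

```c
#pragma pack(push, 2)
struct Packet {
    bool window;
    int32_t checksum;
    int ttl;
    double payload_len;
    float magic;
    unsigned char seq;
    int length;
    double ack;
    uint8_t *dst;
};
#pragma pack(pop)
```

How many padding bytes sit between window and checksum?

1

window at 0 (size 1, align 1) → ends 1
pad 1 to align 2 for checksum
checksum at 2 (size 4, align 2) → ends 6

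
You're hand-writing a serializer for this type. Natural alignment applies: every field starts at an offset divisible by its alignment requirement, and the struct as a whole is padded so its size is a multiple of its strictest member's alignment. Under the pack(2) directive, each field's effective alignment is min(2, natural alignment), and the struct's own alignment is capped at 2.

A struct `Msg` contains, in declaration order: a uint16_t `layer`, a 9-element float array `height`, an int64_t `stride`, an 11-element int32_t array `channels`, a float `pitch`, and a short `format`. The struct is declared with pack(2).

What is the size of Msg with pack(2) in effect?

96

@0: layer [2B, align 2] → 2
@2: height [36B, align 2] → 38
@38: stride [8B, align 2] → 46
@46: channels [44B, align 2] → 90
@90: pitch [4B, align 2] → 94
@94: format [2B, align 2] → 96
size 96, align 2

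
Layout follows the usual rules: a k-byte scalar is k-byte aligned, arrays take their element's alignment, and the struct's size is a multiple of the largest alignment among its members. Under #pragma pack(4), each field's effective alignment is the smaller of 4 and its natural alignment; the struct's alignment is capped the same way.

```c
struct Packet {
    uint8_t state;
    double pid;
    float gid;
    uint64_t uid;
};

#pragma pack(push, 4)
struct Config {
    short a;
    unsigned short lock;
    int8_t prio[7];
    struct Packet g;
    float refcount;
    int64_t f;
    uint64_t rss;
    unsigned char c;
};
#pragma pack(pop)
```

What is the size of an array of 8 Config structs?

Packet: @0: state [1B, align 1] → 1; +7 pad (align 8); @8: pid [8B, align 8] → 16; @16: gid [4B, align 4] → 20; +4 pad (align 8); @24: uid [8B, align 8] → 32; size 32, align 8
@0: a [2B, align 2] → 2
@2: lock [2B, align 2] → 4
@4: prio [7B, align 1] → 11
+1 pad (align 4)
@12: g [32B, align 4] → 44
@44: refcount [4B, align 4] → 48
@48: f [8B, align 4] → 56
@56: rss [8B, align 4] → 64
@64: c [1B, align 1] → 65
+3 tail pad (align 4)
size 68, align 4
array of 8: 8 × 68 = 544

544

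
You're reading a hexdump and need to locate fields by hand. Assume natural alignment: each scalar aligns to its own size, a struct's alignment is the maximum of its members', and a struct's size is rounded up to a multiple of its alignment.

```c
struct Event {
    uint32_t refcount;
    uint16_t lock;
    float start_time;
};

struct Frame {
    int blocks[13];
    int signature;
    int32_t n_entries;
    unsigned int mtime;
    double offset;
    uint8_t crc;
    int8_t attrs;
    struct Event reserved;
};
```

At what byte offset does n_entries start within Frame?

Event: refcount at 0 (size 4, align 4) → ends 4; lock at 4 (size 2, align 2) → ends 6; pad 2 to align 4 for start_time; start_time at 8 (size 4, align 4) → ends 12; total 12 bytes, alignment 4
blocks at 0 (size 52, align 4) → ends 52
signature at 52 (size 4, align 4) → ends 56
n_entries at 56 (size 4, align 4) → ends 60

56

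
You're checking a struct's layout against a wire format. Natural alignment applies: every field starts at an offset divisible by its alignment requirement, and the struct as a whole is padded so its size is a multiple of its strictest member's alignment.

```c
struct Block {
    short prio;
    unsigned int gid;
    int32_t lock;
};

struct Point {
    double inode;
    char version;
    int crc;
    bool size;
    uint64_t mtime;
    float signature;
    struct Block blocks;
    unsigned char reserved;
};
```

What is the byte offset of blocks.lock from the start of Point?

44

Block: prio at 0 (size 2, align 2) → ends 2; pad 2 to align 4 for gid; gid at 4 (size 4, align 4) → ends 8; lock at 8 (size 4, align 4) → ends 12; total 12 bytes, alignment 4
inode at 0 (size 8, align 8) → ends 8
version at 8 (size 1, align 1) → ends 9
pad 3 to align 4 for crc
crc at 12 (size 4, align 4) → ends 16
size at 16 (size 1, align 1) → ends 17
pad 7 to align 8 for mtime
mtime at 24 (size 8, align 8) → ends 32
signature at 32 (size 4, align 4) → ends 36
blocks at 36 (size 12, align 4) → ends 48
within Block: lock at 8
36 + 8 = 44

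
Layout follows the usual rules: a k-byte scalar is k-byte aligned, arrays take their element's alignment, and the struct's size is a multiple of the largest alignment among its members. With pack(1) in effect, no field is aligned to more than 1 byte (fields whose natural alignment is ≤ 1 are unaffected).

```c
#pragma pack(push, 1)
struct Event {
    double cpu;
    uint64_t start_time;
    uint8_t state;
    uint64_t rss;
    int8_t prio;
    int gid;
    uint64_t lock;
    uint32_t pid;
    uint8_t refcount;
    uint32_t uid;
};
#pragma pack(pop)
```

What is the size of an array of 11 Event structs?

@0: cpu [8B, align 1] → 8
@8: start_time [8B, align 1] → 16
@16: state [1B, align 1] → 17
@17: rss [8B, align 1] → 25
@25: prio [1B, align 1] → 26
@26: gid [4B, align 1] → 30
@30: lock [8B, align 1] → 38
@38: pid [4B, align 1] → 42
@42: refcount [1B, align 1] → 43
@43: uid [4B, align 1] → 47
size 47, align 1
array of 11: 11 × 47 = 517

517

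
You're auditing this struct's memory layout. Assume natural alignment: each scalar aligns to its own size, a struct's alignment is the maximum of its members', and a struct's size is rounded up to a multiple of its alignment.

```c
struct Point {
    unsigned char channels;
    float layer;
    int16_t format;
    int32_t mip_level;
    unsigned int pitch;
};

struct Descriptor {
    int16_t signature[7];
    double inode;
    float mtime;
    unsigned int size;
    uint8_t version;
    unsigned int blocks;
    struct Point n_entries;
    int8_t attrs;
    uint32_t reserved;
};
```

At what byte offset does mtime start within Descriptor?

24

Point: channels at 0 (size 1, align 1) → ends 1; pad 3 to align 4 for layer; layer at 4 (size 4, align 4) → ends 8; format at 8 (size 2, align 2) → ends 10; pad 2 to align 4 for mip_level; mip_level at 12 (size 4, align 4) → ends 16; pitch at 16 (size 4, align 4) → ends 20; total 20 bytes, alignment 4
signature at 0 (size 14, align 2) → ends 14
pad 2 to align 8 for inode
inode at 16 (size 8, align 8) → ends 24
mtime at 24 (size 4, align 4) → ends 28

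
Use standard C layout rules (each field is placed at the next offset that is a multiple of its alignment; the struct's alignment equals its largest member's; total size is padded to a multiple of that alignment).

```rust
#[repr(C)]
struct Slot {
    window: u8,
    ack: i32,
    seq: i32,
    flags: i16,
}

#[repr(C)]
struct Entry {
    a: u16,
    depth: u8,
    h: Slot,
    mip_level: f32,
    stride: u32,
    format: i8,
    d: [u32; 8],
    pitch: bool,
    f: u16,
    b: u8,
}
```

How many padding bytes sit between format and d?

3

Slot: @0: window [1B, align 1] → 1; +3 pad (align 4); @4: ack [4B, align 4] → 8; @8: seq [4B, align 4] → 12; @12: flags [2B, align 2] → 14; +2 tail pad (align 4); size 16, align 4
@0: a [2B, align 2] → 2
@2: depth [1B, align 1] → 3
+1 pad (align 4)
@4: h [16B, align 4] → 20
@20: mip_level [4B, align 4] → 24
@24: stride [4B, align 4] → 28
@28: format [1B, align 1] → 29
+3 pad (align 4)
@32: d [32B, align 4] → 64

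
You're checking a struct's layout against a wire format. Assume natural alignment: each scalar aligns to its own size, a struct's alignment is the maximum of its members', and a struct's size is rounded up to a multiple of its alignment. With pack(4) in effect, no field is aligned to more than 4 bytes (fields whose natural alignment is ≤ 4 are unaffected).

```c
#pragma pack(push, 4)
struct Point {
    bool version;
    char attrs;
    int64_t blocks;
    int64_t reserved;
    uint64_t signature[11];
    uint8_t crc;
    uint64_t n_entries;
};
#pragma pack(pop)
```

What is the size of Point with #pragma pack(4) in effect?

@0: version [1B, align 1] → 1
@1: attrs [1B, align 1] → 2
+2 pad (align 4)
@4: blocks [8B, align 4] → 12
@12: reserved [8B, align 4] → 20
@20: signature [88B, align 4] → 108
@108: crc [1B, align 1] → 109
+3 pad (align 4)
@112: n_entries [8B, align 4] → 120
size 120, align 4

120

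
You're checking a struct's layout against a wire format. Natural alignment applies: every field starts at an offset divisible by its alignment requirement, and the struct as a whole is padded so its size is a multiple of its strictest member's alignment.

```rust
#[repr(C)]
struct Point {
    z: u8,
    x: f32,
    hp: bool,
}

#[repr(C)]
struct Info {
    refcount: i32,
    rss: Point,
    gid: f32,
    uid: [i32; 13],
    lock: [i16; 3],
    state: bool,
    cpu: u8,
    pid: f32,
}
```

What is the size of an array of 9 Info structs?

756

Point: 0..1  z  (1B, 1-aligned); 1..4  -- padding (3B); 4..8  x  (4B, 4-aligned); 8..9  hp  (1B, 1-aligned); 9..12  -- tail padding (3B); sizeof = 12, alignof = 4
0..4  refcount  (4B, 4-aligned)
4..16  rss  (12B, 4-aligned)
16..20  gid  (4B, 4-aligned)
20..72  uid  (52B, 4-aligned)
72..78  lock  (6B, 2-aligned)
78..79  state  (1B, 1-aligned)
79..80  cpu  (1B, 1-aligned)
80..84  pid  (4B, 4-aligned)
sizeof = 84, alignof = 4
array of 9: 9 × 84 = 756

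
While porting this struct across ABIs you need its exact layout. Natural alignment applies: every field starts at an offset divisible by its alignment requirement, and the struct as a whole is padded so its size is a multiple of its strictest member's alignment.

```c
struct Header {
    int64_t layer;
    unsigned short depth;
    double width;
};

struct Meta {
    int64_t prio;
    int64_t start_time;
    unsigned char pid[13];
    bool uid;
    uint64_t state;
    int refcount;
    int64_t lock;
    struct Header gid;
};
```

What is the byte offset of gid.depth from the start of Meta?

Header: 0..8  layer  (8B, 8-aligned); 8..10  depth  (2B, 2-aligned); 10..16  -- padding (6B); 16..24  width  (8B, 8-aligned); sizeof = 24, alignof = 8
0..8  prio  (8B, 8-aligned)
8..16  start_time  (8B, 8-aligned)
16..29  pid  (13B, 1-aligned)
29..30  uid  (1B, 1-aligned)
30..32  -- padding (2B)
32..40  state  (8B, 8-aligned)
40..44  refcount  (4B, 4-aligned)
44..48  -- padding (4B)
48..56  lock  (8B, 8-aligned)
56..80  gid  (24B, 8-aligned)
within Header: depth at 8
56 + 8 = 64

64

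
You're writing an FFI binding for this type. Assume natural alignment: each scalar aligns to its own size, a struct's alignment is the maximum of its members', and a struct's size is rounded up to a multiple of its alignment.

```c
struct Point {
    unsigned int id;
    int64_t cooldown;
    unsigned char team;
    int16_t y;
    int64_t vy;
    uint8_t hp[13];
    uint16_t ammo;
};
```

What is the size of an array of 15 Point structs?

id at 0 (size 4, align 4) → ends 4
pad 4 to align 8 for cooldown
cooldown at 8 (size 8, align 8) → ends 16
team at 16 (size 1, align 1) → ends 17
pad 1 to align 2 for y
y at 18 (size 2, align 2) → ends 20
pad 4 to align 8 for vy
vy at 24 (size 8, align 8) → ends 32
hp at 32 (size 13, align 1) → ends 45
pad 1 to align 2 for ammo
ammo at 46 (size 2, align 2) → ends 48
total 48 bytes, alignment 8
array of 15: 15 × 48 = 720

720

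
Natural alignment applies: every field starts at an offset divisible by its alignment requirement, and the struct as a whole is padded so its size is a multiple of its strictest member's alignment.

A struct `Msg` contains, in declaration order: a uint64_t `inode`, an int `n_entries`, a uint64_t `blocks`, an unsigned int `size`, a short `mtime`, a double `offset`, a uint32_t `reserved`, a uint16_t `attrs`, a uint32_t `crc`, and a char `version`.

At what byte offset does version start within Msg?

52

0..8  inode  (8B, 8-aligned)
8..12  n_entries  (4B, 4-aligned)
12..16  -- padding (4B)
16..24  blocks  (8B, 8-aligned)
24..28  size  (4B, 4-aligned)
28..30  mtime  (2B, 2-aligned)
30..32  -- padding (2B)
32..40  offset  (8B, 8-aligned)
40..44  reserved  (4B, 4-aligned)
44..46  attrs  (2B, 2-aligned)
46..48  -- padding (2B)
48..52  crc  (4B, 4-aligned)
52..53  version  (1B, 1-aligned)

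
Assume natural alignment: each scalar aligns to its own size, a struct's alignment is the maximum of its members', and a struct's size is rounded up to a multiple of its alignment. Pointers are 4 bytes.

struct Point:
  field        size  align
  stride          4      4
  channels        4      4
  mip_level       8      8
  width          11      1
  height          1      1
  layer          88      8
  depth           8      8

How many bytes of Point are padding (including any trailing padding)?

4

0..4  stride  (4B, 4-aligned)
4..8  channels  (4B, 4-aligned)
8..16  mip_level  (8B, 8-aligned)
16..27  width  (11B, 1-aligned)
27..28  height  (1B, 1-aligned)
28..32  -- padding (4B)
32..120  layer  (88B, 8-aligned)
120..128  depth  (8B, 8-aligned)
sizeof = 128, alignof = 8
data bytes 124, size 128 → padding 4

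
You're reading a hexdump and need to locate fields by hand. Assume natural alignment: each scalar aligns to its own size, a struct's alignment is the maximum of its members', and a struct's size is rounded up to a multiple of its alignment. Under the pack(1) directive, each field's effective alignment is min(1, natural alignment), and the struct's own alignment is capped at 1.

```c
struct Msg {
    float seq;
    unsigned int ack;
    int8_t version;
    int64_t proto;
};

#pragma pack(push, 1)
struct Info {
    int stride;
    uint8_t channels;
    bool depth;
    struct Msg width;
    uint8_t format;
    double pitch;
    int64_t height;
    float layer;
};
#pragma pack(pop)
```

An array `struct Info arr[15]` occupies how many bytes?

Msg: @0: seq [4B, align 4] → 4; @4: ack [4B, align 4] → 8; @8: version [1B, align 1] → 9; +7 pad (align 8); @16: proto [8B, align 8] → 24; size 24, align 8
@0: stride [4B, align 1] → 4
@4: channels [1B, align 1] → 5
@5: depth [1B, align 1] → 6
@6: width [24B, align 1] → 30
@30: format [1B, align 1] → 31
@31: pitch [8B, align 1] → 39
@39: height [8B, align 1] → 47
@47: layer [4B, align 1] → 51
size 51, align 1
array of 15: 15 × 51 = 765

765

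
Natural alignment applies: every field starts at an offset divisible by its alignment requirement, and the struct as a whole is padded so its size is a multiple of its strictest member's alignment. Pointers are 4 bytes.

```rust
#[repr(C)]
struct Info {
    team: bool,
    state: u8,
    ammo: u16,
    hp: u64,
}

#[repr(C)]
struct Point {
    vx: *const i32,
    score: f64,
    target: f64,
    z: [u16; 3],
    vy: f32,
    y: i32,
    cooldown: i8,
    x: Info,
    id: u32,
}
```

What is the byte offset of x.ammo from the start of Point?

Info: 0..1  team  (1B, 1-aligned); 1..2  state  (1B, 1-aligned); 2..4  ammo  (2B, 2-aligned); 4..8  -- padding (4B); 8..16  hp  (8B, 8-aligned); sizeof = 16, alignof = 8
0..4  vx  (4B, 4-aligned)
4..8  -- padding (4B)
8..16  score  (8B, 8-aligned)
16..24  target  (8B, 8-aligned)
24..30  z  (6B, 2-aligned)
30..32  -- padding (2B)
32..36  vy  (4B, 4-aligned)
36..40  y  (4B, 4-aligned)
40..41  cooldown  (1B, 1-aligned)
41..48  -- padding (7B)
48..64  x  (16B, 8-aligned)
within Info: ammo at 2
48 + 2 = 50

50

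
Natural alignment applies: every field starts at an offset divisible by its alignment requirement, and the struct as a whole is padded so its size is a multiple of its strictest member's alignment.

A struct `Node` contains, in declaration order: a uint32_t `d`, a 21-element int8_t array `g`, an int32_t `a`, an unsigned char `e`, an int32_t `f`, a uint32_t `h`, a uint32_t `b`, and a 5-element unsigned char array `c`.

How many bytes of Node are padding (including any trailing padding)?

d at 0 (size 4, align 4) → ends 4
g at 4 (size 21, align 1) → ends 25
pad 3 to align 4 for a
a at 28 (size 4, align 4) → ends 32
e at 32 (size 1, align 1) → ends 33
pad 3 to align 4 for f
f at 36 (size 4, align 4) → ends 40
h at 40 (size 4, align 4) → ends 44
b at 44 (size 4, align 4) → ends 48
c at 48 (size 5, align 1) → ends 53
tail pad 3 to reach multiple of 4
total 56 bytes, alignment 4
data bytes 47, size 56 → padding 9

9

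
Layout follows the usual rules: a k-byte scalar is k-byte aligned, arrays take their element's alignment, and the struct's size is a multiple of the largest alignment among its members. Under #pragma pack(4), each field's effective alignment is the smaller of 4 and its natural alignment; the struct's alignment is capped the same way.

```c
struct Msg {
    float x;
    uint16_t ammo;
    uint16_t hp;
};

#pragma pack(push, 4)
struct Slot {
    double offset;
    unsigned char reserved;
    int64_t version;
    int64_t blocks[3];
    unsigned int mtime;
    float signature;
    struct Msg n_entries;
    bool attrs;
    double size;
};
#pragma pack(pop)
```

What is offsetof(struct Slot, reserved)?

8

Msg: x at 0 (size 4, align 4) → ends 4; ammo at 4 (size 2, align 2) → ends 6; hp at 6 (size 2, align 2) → ends 8; total 8 bytes, alignment 4
offset at 0 (size 8, align 4) → ends 8
reserved at 8 (size 1, align 1) → ends 9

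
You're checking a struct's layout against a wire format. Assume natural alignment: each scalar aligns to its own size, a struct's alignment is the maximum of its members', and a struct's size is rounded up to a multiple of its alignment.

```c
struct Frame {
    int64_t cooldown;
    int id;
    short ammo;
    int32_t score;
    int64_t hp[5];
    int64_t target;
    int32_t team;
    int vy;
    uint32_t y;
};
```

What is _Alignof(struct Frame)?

8

member alignments: cooldown=8, id=4, ammo=2, score=4, hp=8, target=8, team=4, vy=4, y=4
max = 8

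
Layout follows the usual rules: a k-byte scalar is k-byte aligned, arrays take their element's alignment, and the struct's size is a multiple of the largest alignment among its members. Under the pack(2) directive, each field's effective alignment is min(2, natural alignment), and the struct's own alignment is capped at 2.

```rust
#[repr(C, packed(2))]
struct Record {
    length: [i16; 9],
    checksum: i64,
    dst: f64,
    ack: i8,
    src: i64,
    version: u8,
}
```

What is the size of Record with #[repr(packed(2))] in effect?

0..18  length  (18B, 2-aligned)
18..26  checksum  (8B, 2-aligned)
26..34  dst  (8B, 2-aligned)
34..35  ack  (1B, 1-aligned)
35..36  -- padding (1B)
36..44  src  (8B, 2-aligned)
44..45  version  (1B, 1-aligned)
45..46  -- tail padding (1B)
sizeof = 46, alignof = 2

46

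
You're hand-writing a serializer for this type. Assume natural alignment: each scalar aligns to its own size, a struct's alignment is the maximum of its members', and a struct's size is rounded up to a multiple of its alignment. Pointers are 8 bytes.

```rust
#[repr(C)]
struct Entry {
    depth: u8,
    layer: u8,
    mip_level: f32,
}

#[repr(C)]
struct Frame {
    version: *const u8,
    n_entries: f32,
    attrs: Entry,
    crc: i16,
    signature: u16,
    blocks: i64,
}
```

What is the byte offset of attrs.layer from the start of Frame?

13

Entry: 0..1  depth  (1B, 1-aligned); 1..2  layer  (1B, 1-aligned); 2..4  -- padding (2B); 4..8  mip_level  (4B, 4-aligned); sizeof = 8, alignof = 4
0..8  version  (8B, 8-aligned)
8..12  n_entries  (4B, 4-aligned)
12..20  attrs  (8B, 4-aligned)
within Entry: layer at 1
12 + 1 = 13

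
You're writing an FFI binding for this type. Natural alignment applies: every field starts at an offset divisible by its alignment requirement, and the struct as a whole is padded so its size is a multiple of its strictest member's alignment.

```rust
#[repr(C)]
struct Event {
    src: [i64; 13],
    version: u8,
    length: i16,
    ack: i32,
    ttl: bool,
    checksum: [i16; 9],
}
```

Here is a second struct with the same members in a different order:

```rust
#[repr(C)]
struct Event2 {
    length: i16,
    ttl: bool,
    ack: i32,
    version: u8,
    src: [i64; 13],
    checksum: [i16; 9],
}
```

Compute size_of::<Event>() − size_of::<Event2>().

@0: src [104B, align 8] → 104
@104: version [1B, align 1] → 105
+1 pad (align 2)
@106: length [2B, align 2] → 108
@108: ack [4B, align 4] → 112
@112: ttl [1B, align 1] → 113
+1 pad (align 2)
@114: checksum [18B, align 2] → 132
+4 tail pad (align 8)
size 136, align 8
— Event2 —
@0: length [2B, align 2] → 2
@2: ttl [1B, align 1] → 3
+1 pad (align 4)
@4: ack [4B, align 4] → 8
@8: version [1B, align 1] → 9
+7 pad (align 8)
@16: src [104B, align 8] → 120
@120: checksum [18B, align 2] → 138
+6 tail pad (align 8)
size 144, align 8
136 − 144 = -8

-8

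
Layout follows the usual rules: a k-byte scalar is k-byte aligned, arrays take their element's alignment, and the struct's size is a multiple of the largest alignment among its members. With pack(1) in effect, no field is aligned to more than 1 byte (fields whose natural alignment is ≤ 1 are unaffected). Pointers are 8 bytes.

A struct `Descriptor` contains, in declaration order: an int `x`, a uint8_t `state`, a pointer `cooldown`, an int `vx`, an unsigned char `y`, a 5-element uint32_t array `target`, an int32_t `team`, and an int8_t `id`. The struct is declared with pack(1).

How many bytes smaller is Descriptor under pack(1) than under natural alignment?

13

natural layout:
  @0: x [4B, align 4] → 4
  @4: state [1B, align 1] → 5
  +3 pad (align 8)
  @8: cooldown [8B, align 8] → 16
  @16: vx [4B, align 4] → 20
  @20: y [1B, align 1] → 21
  +3 pad (align 4)
  @24: target [20B, align 4] → 44
  @44: team [4B, align 4] → 48
  @48: id [1B, align 1] → 49
  +7 tail pad (align 8)
  size 56, align 8
packed(1) layout:
  @0: x [4B, align 1] → 4
  @4: state [1B, align 1] → 5
  @5: cooldown [8B, align 1] → 13
  @13: vx [4B, align 1] → 17
  @17: y [1B, align 1] → 18
  @18: target [20B, align 1] → 38
  @38: team [4B, align 1] → 42
  @42: id [1B, align 1] → 43
  size 43, align 1
56 − 43 = 13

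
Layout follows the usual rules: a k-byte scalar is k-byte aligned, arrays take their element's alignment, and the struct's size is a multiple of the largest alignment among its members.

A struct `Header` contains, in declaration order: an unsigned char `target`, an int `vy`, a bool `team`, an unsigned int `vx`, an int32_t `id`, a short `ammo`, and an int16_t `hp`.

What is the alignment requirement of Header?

4

member alignments: target=1, vy=4, team=1, vx=4, id=4, ammo=2, hp=2
max = 4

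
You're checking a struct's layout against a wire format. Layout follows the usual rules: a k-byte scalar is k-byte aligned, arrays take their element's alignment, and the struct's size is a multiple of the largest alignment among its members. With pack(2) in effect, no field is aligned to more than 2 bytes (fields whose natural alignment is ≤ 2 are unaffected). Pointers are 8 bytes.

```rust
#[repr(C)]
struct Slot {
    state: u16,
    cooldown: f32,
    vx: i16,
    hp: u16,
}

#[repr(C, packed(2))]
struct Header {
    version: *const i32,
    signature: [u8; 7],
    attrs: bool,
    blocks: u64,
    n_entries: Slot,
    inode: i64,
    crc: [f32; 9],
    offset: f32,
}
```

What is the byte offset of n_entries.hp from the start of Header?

Slot: @0: state [2B, align 2] → 2; +2 pad (align 4); @4: cooldown [4B, align 4] → 8; @8: vx [2B, align 2] → 10; @10: hp [2B, align 2] → 12; size 12, align 4
@0: version [8B, align 2] → 8
@8: signature [7B, align 1] → 15
@15: attrs [1B, align 1] → 16
@16: blocks [8B, align 2] → 24
@24: n_entries [12B, align 2] → 36
within Slot: hp at 10
24 + 10 = 34

34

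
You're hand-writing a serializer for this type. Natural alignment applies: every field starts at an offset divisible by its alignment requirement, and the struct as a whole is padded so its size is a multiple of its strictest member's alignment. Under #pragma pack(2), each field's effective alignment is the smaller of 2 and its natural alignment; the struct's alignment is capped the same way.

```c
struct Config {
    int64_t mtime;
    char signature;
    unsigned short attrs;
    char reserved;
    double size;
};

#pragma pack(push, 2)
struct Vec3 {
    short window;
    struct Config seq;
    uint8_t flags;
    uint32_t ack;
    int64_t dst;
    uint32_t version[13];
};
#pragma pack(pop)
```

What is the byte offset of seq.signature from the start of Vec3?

10

Config: 0..8  mtime  (8B, 8-aligned); 8..9  signature  (1B, 1-aligned); 9..10  -- padding (1B); 10..12  attrs  (2B, 2-aligned); 12..13  reserved  (1B, 1-aligned); 13..16  -- padding (3B); 16..24  size  (8B, 8-aligned); sizeof = 24, alignof = 8
0..2  window  (2B, 2-aligned)
2..26  seq  (24B, 2-aligned)
within Config: signature at 8
2 + 8 = 10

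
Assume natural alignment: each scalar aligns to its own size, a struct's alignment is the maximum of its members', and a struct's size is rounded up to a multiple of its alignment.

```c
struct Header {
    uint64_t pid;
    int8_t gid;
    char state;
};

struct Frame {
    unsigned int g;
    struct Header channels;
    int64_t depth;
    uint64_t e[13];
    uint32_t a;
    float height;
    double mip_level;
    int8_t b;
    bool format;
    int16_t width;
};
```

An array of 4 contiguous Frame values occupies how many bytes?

640

Header: 0..8  pid  (8B, 8-aligned); 8..9  gid  (1B, 1-aligned); 9..10  state  (1B, 1-aligned); 10..16  -- tail padding (6B); sizeof = 16, alignof = 8
0..4  g  (4B, 4-aligned)
4..8  -- padding (4B)
8..24  channels  (16B, 8-aligned)
24..32  depth  (8B, 8-aligned)
32..136  e  (104B, 8-aligned)
136..140  a  (4B, 4-aligned)
140..144  height  (4B, 4-aligned)
144..152  mip_level  (8B, 8-aligned)
152..153  b  (1B, 1-aligned)
153..154  format  (1B, 1-aligned)
154..156  width  (2B, 2-aligned)
156..160  -- tail padding (4B)
sizeof = 160, alignof = 8
array of 4: 4 × 160 = 640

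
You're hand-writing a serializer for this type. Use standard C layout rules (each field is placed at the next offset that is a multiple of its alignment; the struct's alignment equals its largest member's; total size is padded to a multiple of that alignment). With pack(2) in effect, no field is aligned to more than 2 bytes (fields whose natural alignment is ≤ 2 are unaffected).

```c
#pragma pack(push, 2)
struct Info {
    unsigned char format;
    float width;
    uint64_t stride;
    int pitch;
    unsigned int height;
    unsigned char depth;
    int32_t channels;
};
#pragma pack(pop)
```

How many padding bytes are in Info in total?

0..1  format  (1B, 1-aligned)
1..2  -- padding (1B)
2..6  width  (4B, 2-aligned)
6..14  stride  (8B, 2-aligned)
14..18  pitch  (4B, 2-aligned)
18..22  height  (4B, 2-aligned)
22..23  depth  (1B, 1-aligned)
23..24  -- padding (1B)
24..28  channels  (4B, 2-aligned)
sizeof = 28, alignof = 2
data bytes 26, size 28 → padding 2

2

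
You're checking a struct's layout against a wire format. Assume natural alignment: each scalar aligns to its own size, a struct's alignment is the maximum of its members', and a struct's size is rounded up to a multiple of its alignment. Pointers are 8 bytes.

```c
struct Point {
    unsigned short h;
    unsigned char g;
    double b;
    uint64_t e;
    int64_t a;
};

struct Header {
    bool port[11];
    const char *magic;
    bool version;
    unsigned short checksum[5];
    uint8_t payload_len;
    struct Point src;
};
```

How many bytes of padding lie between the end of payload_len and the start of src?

3

Point: h at 0 (size 2, align 2) → ends 2; g at 2 (size 1, align 1) → ends 3; pad 5 to align 8 for b; b at 8 (size 8, align 8) → ends 16; e at 16 (size 8, align 8) → ends 24; a at 24 (size 8, align 8) → ends 32; total 32 bytes, alignment 8
port at 0 (size 11, align 1) → ends 11
pad 5 to align 8 for magic
magic at 16 (size 8, align 8) → ends 24
version at 24 (size 1, align 1) → ends 25
pad 1 to align 2 for checksum
checksum at 26 (size 10, align 2) → ends 36
payload_len at 36 (size 1, align 1) → ends 37
pad 3 to align 8 for src
src at 40 (size 32, align 8) → ends 72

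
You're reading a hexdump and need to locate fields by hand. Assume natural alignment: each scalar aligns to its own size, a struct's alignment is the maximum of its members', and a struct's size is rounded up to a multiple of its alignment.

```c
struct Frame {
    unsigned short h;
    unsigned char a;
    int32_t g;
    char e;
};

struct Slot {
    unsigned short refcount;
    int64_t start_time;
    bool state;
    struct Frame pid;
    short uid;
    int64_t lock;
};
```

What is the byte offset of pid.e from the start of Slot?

28

Frame: 0..2  h  (2B, 2-aligned); 2..3  a  (1B, 1-aligned); 3..4  -- padding (1B); 4..8  g  (4B, 4-aligned); 8..9  e  (1B, 1-aligned); 9..12  -- tail padding (3B); sizeof = 12, alignof = 4
0..2  refcount  (2B, 2-aligned)
2..8  -- padding (6B)
8..16  start_time  (8B, 8-aligned)
16..17  state  (1B, 1-aligned)
17..20  -- padding (3B)
20..32  pid  (12B, 4-aligned)
within Frame: e at 8
20 + 8 = 28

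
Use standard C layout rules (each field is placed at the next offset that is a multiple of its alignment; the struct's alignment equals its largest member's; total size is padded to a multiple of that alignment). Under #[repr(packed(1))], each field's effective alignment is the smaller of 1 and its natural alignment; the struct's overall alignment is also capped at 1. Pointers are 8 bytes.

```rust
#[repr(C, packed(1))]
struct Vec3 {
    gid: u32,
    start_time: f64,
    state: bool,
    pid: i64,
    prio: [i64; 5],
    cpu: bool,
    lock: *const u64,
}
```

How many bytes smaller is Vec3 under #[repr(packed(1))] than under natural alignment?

natural layout:
  gid at 0 (size 4, align 4) → ends 4
  pad 4 to align 8 for start_time
  start_time at 8 (size 8, align 8) → ends 16
  state at 16 (size 1, align 1) → ends 17
  pad 7 to align 8 for pid
  pid at 24 (size 8, align 8) → ends 32
  prio at 32 (size 40, align 8) → ends 72
  cpu at 72 (size 1, align 1) → ends 73
  pad 7 to align 8 for lock
  lock at 80 (size 8, align 8) → ends 88
  total 88 bytes, alignment 8
packed(1) layout:
  gid at 0 (size 4, align 1) → ends 4
  start_time at 4 (size 8, align 1) → ends 12
  state at 12 (size 1, align 1) → ends 13
  pid at 13 (size 8, align 1) → ends 21
  prio at 21 (size 40, align 1) → ends 61
  cpu at 61 (size 1, align 1) → ends 62
  lock at 62 (size 8, align 1) → ends 70
  total 70 bytes, alignment 1
88 − 70 = 18

18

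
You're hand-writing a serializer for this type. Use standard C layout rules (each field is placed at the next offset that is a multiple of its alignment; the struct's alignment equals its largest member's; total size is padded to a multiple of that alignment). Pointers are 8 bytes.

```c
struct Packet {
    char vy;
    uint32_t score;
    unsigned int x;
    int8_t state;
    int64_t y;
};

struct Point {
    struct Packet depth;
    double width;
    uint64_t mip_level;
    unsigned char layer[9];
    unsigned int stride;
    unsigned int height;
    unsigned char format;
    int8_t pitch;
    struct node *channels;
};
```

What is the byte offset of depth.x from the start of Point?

8

Packet: 0..1  vy  (1B, 1-aligned); 1..4  -- padding (3B); 4..8  score  (4B, 4-aligned); 8..12  x  (4B, 4-aligned); 12..13  state  (1B, 1-aligned); 13..16  -- padding (3B); 16..24  y  (8B, 8-aligned); sizeof = 24, alignof = 8
0..24  depth  (24B, 8-aligned)
within Packet: x at 8
0 + 8 = 8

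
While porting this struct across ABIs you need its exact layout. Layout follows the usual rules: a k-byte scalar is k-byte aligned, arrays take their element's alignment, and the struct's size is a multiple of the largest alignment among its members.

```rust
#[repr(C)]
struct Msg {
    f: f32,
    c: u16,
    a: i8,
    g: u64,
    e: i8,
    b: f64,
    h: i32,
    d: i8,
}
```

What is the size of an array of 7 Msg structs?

280

0..4  f  (4B, 4-aligned)
4..6  c  (2B, 2-aligned)
6..7  a  (1B, 1-aligned)
7..8  -- padding (1B)
8..16  g  (8B, 8-aligned)
16..17  e  (1B, 1-aligned)
17..24  -- padding (7B)
24..32  b  (8B, 8-aligned)
32..36  h  (4B, 4-aligned)
36..37  d  (1B, 1-aligned)
37..40  -- tail padding (3B)
sizeof = 40, alignof = 8
array of 7: 7 × 40 = 280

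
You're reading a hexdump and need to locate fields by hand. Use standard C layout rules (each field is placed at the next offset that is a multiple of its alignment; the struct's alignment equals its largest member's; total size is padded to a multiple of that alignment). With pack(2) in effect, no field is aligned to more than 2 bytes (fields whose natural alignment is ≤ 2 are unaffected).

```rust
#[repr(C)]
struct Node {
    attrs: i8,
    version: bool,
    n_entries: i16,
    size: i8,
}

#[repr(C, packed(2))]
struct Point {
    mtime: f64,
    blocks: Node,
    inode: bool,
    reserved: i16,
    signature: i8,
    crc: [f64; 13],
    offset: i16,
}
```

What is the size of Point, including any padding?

Node: attrs at 0 (size 1, align 1) → ends 1; version at 1 (size 1, align 1) → ends 2; n_entries at 2 (size 2, align 2) → ends 4; size at 4 (size 1, align 1) → ends 5; tail pad 1 to reach multiple of 2; total 6 bytes, alignment 2
mtime at 0 (size 8, align 2) → ends 8
blocks at 8 (size 6, align 2) → ends 14
inode at 14 (size 1, align 1) → ends 15
pad 1 to align 2 for reserved
reserved at 16 (size 2, align 2) → ends 18
signature at 18 (size 1, align 1) → ends 19
pad 1 to align 2 for crc
crc at 20 (size 104, align 2) → ends 124
offset at 124 (size 2, align 2) → ends 126
total 126 bytes, alignment 2

126 bytes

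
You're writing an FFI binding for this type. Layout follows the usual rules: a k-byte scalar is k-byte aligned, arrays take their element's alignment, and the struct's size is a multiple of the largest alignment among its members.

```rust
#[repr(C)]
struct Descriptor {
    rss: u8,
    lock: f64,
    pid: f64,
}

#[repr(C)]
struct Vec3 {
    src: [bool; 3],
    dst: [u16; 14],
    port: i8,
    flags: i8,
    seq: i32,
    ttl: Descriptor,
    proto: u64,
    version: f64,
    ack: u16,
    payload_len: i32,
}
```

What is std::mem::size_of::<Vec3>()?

Descriptor: 0..1  rss  (1B, 1-aligned); 1..8  -- padding (7B); 8..16  lock  (8B, 8-aligned); 16..24  pid  (8B, 8-aligned); sizeof = 24, alignof = 8
0..3  src  (3B, 1-aligned)
3..4  -- padding (1B)
4..32  dst  (28B, 2-aligned)
32..33  port  (1B, 1-aligned)
33..34  flags  (1B, 1-aligned)
34..36  -- padding (2B)
36..40  seq  (4B, 4-aligned)
40..64  ttl  (24B, 8-aligned)
64..72  proto  (8B, 8-aligned)
72..80  version  (8B, 8-aligned)
80..82  ack  (2B, 2-aligned)
82..84  -- padding (2B)
84..88  payload_len  (4B, 4-aligned)
sizeof = 88, alignof = 8

88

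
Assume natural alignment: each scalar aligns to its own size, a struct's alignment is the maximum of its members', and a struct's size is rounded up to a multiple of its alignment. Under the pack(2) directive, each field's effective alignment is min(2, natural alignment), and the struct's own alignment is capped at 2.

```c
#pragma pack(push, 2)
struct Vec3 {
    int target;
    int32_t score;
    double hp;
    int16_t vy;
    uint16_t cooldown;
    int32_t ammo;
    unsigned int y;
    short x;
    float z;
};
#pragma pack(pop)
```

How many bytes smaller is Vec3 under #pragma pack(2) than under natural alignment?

natural layout:
  @0: target [4B, align 4] → 4
  @4: score [4B, align 4] → 8
  @8: hp [8B, align 8] → 16
  @16: vy [2B, align 2] → 18
  @18: cooldown [2B, align 2] → 20
  @20: ammo [4B, align 4] → 24
  @24: y [4B, align 4] → 28
  @28: x [2B, align 2] → 30
  +2 pad (align 4)
  @32: z [4B, align 4] → 36
  +4 tail pad (align 8)
  size 40, align 8
packed(2) layout:
  @0: target [4B, align 2] → 4
  @4: score [4B, align 2] → 8
  @8: hp [8B, align 2] → 16
  @16: vy [2B, align 2] → 18
  @18: cooldown [2B, align 2] → 20
  @20: ammo [4B, align 2] → 24
  @24: y [4B, align 2] → 28
  @28: x [2B, align 2] → 30
  @30: z [4B, align 2] → 34
  size 34, align 2
40 − 34 = 6

6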